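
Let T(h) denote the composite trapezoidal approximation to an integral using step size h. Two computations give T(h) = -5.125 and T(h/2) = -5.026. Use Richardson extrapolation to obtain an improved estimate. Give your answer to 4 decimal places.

R = (4·T(h/2) − T(h)) / 3 = (4·(-5.026) − (-5.125))/3 = (-14.979)/3 = -4.9930.

-4.9930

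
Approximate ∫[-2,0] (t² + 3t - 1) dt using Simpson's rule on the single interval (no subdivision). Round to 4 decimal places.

S = (b−a)/6 · [f(-2) + 4f(-1) + f(0)] = 0.333333·[(-3) + 4·(-3) + (-1)] = -5.3333.

-5.3333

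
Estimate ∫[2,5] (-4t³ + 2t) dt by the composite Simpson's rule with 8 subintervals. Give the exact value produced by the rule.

h = (5 − 2)/8 = 0.375.
Nodes t₀,…,t₈ = 2, 2.375, 2.75, 3.125, 3.5, 3.875, 4.25, 4.625, 5.
f(t) = -4t³ + 2t: f₀=-28, f₁=-48.8359375, f₂=-77.6875, f₃=-115.8203125, f₄=-164.5, f₅=-224.9921875, f₆=-298.5625, f₇=-386.4765625, f₈=-490.
(h/3)·[f₀ + 4f₁ + 2f₂ + 4f₃ + 2f₄ + 4f₅ + 2f₆ + 4f₇ + f₈] = 0.125·(-4704) = -588.

-588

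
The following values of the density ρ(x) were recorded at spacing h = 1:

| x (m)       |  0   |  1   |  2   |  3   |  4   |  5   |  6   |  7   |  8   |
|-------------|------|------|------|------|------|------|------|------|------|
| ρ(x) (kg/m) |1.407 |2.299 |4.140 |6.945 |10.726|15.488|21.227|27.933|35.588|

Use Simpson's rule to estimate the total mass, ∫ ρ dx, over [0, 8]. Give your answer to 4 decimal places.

h = 1, n = 8.
(h/3)·[y₀ + 4y₁ + 2y₂ + 4y₃ + 2y₄ + 4y₅ + 2y₆ + 4y₇ + y₈] = 0.333333·(319.841) = 106.6137.

106.6137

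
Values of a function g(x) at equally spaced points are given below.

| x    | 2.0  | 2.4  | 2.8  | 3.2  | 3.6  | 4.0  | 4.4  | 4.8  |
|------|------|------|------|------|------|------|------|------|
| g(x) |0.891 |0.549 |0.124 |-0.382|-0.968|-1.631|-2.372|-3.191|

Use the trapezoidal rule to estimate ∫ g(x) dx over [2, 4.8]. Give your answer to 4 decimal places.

-2.3320

h = 0.4, n = 7.
(h/2)·[y₀ + 2y₁ + 2y₂ + 2y₃ + 2y₄ + 2y₅ + 2y₆ + y₇] = 0.2·(-11.660) = -2.3320.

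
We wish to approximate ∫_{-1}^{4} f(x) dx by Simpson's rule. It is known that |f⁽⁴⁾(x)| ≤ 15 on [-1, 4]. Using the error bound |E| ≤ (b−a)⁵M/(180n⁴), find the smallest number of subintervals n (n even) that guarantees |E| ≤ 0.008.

Need 46875/(180n⁴) ≤ 0.008.
n⁴ ≥ 46875/(180·0.008) = 32552.1 ⇒ n ≥ 13.4321, so the smallest even n is 14. (n must be even for Simpson's rule.)

14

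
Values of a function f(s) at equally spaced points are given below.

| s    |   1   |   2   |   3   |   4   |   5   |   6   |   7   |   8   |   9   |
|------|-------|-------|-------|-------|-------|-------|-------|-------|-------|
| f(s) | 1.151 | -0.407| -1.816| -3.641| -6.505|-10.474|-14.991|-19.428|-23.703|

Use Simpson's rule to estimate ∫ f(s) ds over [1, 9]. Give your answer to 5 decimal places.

-68.32533

h = 1, n = 8.
(h/3)·[y₀ + 4y₁ + 2y₂ + 4y₃ + 2y₄ + 4y₅ + 2y₆ + 4y₇ + y₈] = 0.333333·(-204.976) = -68.32533.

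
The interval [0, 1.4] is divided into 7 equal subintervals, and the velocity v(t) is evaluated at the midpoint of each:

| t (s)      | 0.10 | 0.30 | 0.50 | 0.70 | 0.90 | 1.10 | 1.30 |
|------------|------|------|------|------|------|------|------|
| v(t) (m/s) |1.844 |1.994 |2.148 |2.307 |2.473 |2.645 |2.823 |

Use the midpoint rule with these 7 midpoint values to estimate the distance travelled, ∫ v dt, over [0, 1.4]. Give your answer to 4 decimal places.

h = 0.2, n = 7.
h·[y(m₁) + y(m₂) + y(m₃) + y(m₄) + y(m₅) + y(m₆) + y(m₇)] = 0.2·(16.234) = 3.2468.

3.2468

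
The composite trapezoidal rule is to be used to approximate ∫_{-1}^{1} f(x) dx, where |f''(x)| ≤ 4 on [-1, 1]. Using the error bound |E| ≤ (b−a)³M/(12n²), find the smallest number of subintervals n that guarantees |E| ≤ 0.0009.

55

Need 32/(12n²) ≤ 0.0009.
n² ≥ 32/(12·0.0009) = 2962.96 ⇒ n ≥ 54.4331, so the smallest n is 55.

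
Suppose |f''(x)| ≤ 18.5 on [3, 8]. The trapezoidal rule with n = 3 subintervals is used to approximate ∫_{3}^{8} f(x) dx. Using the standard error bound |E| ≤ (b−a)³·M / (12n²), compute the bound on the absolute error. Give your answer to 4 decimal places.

21.4120

|E| ≤ (5)³·18.5 / (12·3²) = 2312.5/108 = 21.4120.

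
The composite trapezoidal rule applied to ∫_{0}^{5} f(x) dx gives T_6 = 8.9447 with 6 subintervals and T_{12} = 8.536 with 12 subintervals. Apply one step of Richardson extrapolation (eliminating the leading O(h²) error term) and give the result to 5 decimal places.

8.39977

R = (4·T_{12} − T_6) / 3 = (4·8.536 − 8.9447)/3 = (25.1993)/3 = 8.39977.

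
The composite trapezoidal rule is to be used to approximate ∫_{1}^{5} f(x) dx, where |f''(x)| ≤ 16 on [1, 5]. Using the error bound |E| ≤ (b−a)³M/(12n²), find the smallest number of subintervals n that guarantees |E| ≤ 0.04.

Need 1024/(12n²) ≤ 0.04.
n² ≥ 1024/(12·0.04) = 2133.33 ⇒ n ≥ 46.1880, so the smallest n is 47.

47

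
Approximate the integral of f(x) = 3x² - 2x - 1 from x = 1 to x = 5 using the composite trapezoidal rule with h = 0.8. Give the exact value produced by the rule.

97.28

h = (5 − 1)/5 = 0.8.
Nodes x₀,…,x₅ = 1, 1.8, 2.6, 3.4, 4.2, 5.
f(x) = 3x² - 2x - 1: f₀=0, f₁=5.12, f₂=14.08, f₃=26.88, f₄=43.52, f₅=64.
(h/2)·[f₀ + 2f₁ + 2f₂ + 2f₃ + 2f₄ + f₅] = 0.4·(243.2) = 97.28.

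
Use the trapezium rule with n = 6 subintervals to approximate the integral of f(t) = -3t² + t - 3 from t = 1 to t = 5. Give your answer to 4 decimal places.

-124.8889

h = (5 − 1)/6 = 0.666667.
Nodes t₀,…,t₆ = 1, 1.666667, 2.333333, 3, 3.666667, 4.333333, 5.
f(t) = -3t² + t - 3: f₀=-5, f₁=-9.666667, f₂=-17, f₃=-27, f₄=-39.666667, f₅=-55, f₆=-73.
(h/2)·[f₀ + 2f₁ + 2f₂ + 2f₃ + 2f₄ + 2f₅ + f₆] = 0.333333·(-374.666667) = -124.8889.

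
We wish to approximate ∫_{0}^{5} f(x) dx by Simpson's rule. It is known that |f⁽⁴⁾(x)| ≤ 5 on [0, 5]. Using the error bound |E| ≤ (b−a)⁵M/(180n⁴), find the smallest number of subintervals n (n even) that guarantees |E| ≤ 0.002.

16

Need 15625/(180n⁴) ≤ 0.002.
n⁴ ≥ 15625/(180·0.002) = 43402.8 ⇒ n ≥ 14.4338, so the smallest even n is 16. (n must be even for Simpson's rule.)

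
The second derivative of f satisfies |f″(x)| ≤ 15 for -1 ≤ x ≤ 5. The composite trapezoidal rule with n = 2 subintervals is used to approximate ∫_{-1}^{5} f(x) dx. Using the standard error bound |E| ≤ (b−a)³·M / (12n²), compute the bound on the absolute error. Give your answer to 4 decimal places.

|E| ≤ (6)³·15 / (12·2²) = 3240/48 = 67.5000.

67.5000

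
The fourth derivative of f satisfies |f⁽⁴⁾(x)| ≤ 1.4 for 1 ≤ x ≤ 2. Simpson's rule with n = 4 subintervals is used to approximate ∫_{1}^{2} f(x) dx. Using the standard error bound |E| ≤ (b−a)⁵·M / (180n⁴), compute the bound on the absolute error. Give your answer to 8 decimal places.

0.00003038

|E| ≤ (1)⁵·1.4 / (180·4⁴) = 1.4/46080 = 0.00003038.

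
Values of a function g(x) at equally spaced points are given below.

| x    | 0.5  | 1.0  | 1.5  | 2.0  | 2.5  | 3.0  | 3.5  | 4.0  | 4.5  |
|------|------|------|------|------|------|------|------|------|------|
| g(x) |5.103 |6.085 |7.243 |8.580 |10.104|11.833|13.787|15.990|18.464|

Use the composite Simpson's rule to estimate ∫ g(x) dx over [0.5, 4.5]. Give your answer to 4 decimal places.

42.6312

h = 0.5, n = 8.
(h/3)·[y₀ + 4y₁ + 2y₂ + 4y₃ + 2y₄ + 4y₅ + 2y₆ + 4y₇ + y₈] = 0.166667·(255.787) = 42.6312.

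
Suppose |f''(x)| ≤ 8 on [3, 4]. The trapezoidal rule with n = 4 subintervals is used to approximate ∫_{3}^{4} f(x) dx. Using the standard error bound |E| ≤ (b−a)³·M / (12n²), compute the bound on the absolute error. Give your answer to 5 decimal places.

0.04167

|E| ≤ (1)³·8 / (12·4²) = 8/192 = 0.04167.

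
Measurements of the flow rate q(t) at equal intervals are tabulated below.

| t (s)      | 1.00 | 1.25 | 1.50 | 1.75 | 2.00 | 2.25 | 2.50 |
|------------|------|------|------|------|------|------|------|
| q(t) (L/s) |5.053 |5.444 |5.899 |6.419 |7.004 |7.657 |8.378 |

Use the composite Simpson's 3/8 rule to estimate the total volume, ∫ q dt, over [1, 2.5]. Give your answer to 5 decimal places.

h = 0.25, n = 6.
(3h/8)·[y₀ + 3y₁ + 3y₂ + 2y₃ + 3y₄ + 3y₅ + y₆] = 0.09375·(104.281) = 9.77634.

9.77634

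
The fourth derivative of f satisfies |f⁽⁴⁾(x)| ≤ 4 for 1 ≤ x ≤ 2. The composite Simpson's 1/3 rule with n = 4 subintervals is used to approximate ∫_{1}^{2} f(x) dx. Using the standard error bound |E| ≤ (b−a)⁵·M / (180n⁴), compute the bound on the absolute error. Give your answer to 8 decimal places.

|E| ≤ (1)⁵·4 / (180·4⁴) = 4/46080 = 0.00008681.

0.00008681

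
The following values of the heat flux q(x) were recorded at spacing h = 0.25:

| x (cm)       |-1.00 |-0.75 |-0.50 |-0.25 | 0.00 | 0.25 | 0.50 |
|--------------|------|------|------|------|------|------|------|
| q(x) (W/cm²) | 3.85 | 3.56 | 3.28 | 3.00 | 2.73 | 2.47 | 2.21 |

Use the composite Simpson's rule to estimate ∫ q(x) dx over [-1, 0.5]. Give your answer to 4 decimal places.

4.5167

h = 0.25, n = 6.
(h/3)·[y₀ + 4y₁ + 2y₂ + 4y₃ + 2y₄ + 4y₅ + y₆] = 0.083333·(54.20) = 4.5167.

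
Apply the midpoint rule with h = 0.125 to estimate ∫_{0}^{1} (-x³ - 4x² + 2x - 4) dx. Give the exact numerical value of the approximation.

-4.576171875

h = (1 − 0)/8 = 0.125.
Midpoints m₁,…,m₈ = 0.0625, 0.1875, 0.3125, 0.4375, 0.5625, 0.6875, 0.8125, 0.9375.
f(m₁)=-3.890869140625, f(m₂)=-3.772216796875, f(m₃)=-3.796142578125, f(m₄)=-3.974365234375, f(m₅)=-4.318603515625, f(m₆)=-4.840576171875, f(m₇)=-5.552001953125, f(m₈)=-6.464599609375.
h·[f(m₁) + f(m₂) + f(m₃) + f(m₄) + f(m₅) + f(m₆) + f(m₇) + f(m₈)] = 0.125·(-36.609375) = -4.576171875.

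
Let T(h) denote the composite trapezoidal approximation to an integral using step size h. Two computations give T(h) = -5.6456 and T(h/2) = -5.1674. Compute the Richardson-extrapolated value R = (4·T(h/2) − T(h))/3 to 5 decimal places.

-5.00800

R = (4·T(h/2) − T(h)) / 3 = (4·(-5.1674) − (-5.6456))/3 = (-15.0240)/3 = -5.00800.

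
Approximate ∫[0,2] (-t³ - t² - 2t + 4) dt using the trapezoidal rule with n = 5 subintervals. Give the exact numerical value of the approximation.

-2.88

h = (2 − 0)/5 = 0.4.
Nodes t₀,…,t₅ = 0, 0.4, 0.8, 1.2, 1.6, 2.
f(t) = -t³ - t² - 2t + 4: f₀=4, f₁=2.976, f₂=1.248, f₃=-1.568, f₄=-5.856, f₅=-12.
(h/2)·[f₀ + 2f₁ + 2f₂ + 2f₃ + 2f₄ + f₅] = 0.2·(-14.4) = -2.88.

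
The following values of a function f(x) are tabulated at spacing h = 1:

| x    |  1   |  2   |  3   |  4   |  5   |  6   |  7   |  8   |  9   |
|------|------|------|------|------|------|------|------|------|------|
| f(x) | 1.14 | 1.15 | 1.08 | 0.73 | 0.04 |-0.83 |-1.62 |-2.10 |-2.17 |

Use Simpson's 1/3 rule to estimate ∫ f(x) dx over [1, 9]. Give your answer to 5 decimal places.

h = 1, n = 8.
(h/3)·[y₀ + 4y₁ + 2y₂ + 4y₃ + 2y₄ + 4y₅ + 2y₆ + 4y₇ + y₈] = 0.333333·(-6.23) = -2.07667.

-2.07667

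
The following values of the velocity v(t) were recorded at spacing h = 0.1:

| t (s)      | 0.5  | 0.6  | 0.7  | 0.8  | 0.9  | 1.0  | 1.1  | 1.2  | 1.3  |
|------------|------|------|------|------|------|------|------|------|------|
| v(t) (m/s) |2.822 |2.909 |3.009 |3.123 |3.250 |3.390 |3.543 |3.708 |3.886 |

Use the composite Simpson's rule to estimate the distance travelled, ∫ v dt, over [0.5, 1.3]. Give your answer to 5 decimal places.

2.62773

h = 0.1, n = 8.
(h/3)·[y₀ + 4y₁ + 2y₂ + 4y₃ + 2y₄ + 4y₅ + 2y₆ + 4y₇ + y₈] = 0.033333·(78.832) = 2.62773.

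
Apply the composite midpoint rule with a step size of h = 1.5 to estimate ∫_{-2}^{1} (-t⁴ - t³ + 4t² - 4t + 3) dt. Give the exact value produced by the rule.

h = (1 − (-2))/2 = 1.5.
Midpoints m₁,…,m₂ = -1.25, 0.25.
f(m₁)=13.76171875, f(m₂)=2.23046875.
h·[f(m₁) + f(m₂)] = 1.5·(15.9921875) = 23.98828125.

23.98828125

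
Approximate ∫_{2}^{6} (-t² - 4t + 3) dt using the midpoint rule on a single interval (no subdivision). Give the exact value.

M = (b−a)·f(4) = 4·(-29) = -116.

-116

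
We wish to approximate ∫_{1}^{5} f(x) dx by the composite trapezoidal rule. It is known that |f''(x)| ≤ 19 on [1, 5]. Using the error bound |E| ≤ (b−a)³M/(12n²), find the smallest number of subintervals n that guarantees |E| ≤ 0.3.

19

Need 1216/(12n²) ≤ 0.3.
n² ≥ 1216/(12·0.3) = 337.778 ⇒ n ≥ 18.3787, so the smallest n is 19.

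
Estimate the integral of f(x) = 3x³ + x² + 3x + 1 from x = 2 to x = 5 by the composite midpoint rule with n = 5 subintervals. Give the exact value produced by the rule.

h = (5 − 2)/5 = 0.6.
Midpoints m₁,…,m₅ = 2.3, 2.9, 3.5, 4.1, 4.7.
f(m₁)=49.691, f(m₂)=91.277, f(m₃)=152.375, f(m₄)=236.873, f(m₅)=348.659.
h·[f(m₁) + f(m₂) + f(m₃) + f(m₄) + f(m₅)] = 0.6·(878.875) = 527.325.

527.325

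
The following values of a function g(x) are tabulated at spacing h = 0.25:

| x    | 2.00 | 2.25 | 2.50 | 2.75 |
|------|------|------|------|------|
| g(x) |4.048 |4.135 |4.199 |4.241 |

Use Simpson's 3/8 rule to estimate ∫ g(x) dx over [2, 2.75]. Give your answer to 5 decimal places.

h = 0.25, n = 3.
(3h/8)·[y₀ + 3y₁ + 3y₂ + y₃] = 0.09375·(33.291) = 3.12103.

3.12103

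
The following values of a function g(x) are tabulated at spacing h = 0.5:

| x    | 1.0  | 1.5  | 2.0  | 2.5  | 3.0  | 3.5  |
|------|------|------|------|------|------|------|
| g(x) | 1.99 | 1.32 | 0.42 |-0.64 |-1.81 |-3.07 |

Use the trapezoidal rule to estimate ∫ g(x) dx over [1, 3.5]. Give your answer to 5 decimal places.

h = 0.5, n = 5.
(h/2)·[y₀ + 2y₁ + 2y₂ + 2y₃ + 2y₄ + y₅] = 0.25·(-2.50) = -0.62500.

-0.62500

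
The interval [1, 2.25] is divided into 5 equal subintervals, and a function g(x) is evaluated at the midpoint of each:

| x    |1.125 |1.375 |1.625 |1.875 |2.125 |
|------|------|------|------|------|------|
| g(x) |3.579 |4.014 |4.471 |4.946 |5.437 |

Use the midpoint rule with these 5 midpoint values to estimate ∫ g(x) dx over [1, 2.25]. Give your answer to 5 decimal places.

h = 0.25, n = 5.
h·[y(m₁) + y(m₂) + y(m₃) + y(m₄) + y(m₅)] = 0.25·(22.447) = 5.61175.

5.61175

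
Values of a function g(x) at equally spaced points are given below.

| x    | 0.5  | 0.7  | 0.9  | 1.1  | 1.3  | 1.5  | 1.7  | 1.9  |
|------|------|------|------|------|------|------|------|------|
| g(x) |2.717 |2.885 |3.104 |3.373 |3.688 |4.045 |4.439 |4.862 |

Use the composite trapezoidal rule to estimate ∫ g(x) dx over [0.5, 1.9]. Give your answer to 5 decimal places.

5.06470

h = 0.2, n = 7.
(h/2)·[y₀ + 2y₁ + 2y₂ + 2y₃ + 2y₄ + 2y₅ + 2y₆ + y₇] = 0.1·(50.647) = 5.06470.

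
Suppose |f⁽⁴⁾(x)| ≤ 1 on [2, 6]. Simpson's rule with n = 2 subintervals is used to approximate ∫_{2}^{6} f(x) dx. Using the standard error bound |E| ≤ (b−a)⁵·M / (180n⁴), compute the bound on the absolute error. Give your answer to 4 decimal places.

|E| ≤ (4)⁵·1 / (180·2⁴) = 1024/2880 = 0.3556.

0.3556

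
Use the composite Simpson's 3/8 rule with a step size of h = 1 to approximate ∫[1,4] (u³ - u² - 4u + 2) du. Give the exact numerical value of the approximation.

18.75

h = (4 − 1)/3 = 1.
Nodes u₀,…,u₃ = 1, 2, 3, 4.
f(u) = u³ - u² - 4u + 2: f₀=-2, f₁=-2, f₂=8, f₃=34.
(3h/8)·[f₀ + 3f₁ + 3f₂ + f₃] = 0.375·(50) = 18.75.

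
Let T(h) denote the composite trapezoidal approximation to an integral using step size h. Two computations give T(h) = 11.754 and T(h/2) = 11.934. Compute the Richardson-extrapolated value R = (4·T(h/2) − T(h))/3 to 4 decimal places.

11.9940

R = (4·T(h/2) − T(h)) / 3 = (4·11.934 − 11.754)/3 = (35.982)/3 = 11.9940.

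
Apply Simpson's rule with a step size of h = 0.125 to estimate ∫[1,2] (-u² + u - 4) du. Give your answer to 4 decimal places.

h = (2 − 1)/8 = 0.125.
Nodes u₀,…,u₈ = 1, 1.125, 1.25, 1.375, 1.5, 1.625, 1.75, 1.875, 2.
f(u) = -u² + u - 4: f₀=-4, f₁=-4.140625, f₂=-4.3125, f₃=-4.515625, f₄=-4.75, f₅=-5.015625, f₆=-5.3125, f₇=-5.640625, f₈=-6.
(h/3)·[f₀ + 4f₁ + 2f₂ + 4f₃ + 2f₄ + 4f₅ + 2f₆ + 4f₇ + f₈] = 0.041667·(-116) = -4.8333.

-4.8333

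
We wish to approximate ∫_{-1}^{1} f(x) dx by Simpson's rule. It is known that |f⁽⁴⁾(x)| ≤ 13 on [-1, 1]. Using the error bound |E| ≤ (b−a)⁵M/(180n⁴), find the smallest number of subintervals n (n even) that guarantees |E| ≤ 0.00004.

16

Need 416/(180n⁴) ≤ 0.00004.
n⁴ ≥ 416/(180·0.00004) = 57777.8 ⇒ n ≥ 15.5039, so the smallest even n is 16. (n must be even for Simpson's rule.)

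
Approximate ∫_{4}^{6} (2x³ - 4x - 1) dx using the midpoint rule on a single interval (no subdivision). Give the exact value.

M = (b−a)·f(5) = 2·(229) = 458.

458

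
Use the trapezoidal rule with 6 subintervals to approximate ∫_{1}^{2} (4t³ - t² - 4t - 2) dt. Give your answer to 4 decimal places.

4.7454

h = (2 − 1)/6 = 0.166667.
Nodes t₀,…,t₆ = 1, 1.166667, 1.333333, 1.5, 1.666667, 1.833333, 2.
f(t) = 4t³ - t² - 4t - 2: f₀=-3, f₁=-1.675926, f₂=0.370370, f₃=3.25, f₄=7.074074, f₅=11.953704, f₆=18.
(h/2)·[f₀ + 2f₁ + 2f₂ + 2f₃ + 2f₄ + 2f₅ + f₆] = 0.083333·(56.944444) = 4.7454.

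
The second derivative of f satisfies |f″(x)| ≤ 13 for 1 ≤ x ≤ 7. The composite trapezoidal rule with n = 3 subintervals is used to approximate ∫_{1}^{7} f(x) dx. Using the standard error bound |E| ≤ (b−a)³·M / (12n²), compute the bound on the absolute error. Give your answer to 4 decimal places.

|E| ≤ (6)³·13 / (12·3²) = 2808/108 = 26.0000.

26.0000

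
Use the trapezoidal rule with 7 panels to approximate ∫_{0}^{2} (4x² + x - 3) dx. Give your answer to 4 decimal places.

6.7755

h = (2 − 0)/7 = 0.285714.
Nodes x₀,…,x₇ = 0, 0.285714, 0.571429, 0.857143, 1.142857, 1.428571, 1.714286, 2.
f(x) = 4x² + x - 3: f₀=-3, f₁=-2.387755, f₂=-1.122449, f₃=0.795918, f₄=3.367347, f₅=6.591837, f₆=10.469388, f₇=15.
(h/2)·[f₀ + 2f₁ + 2f₂ + 2f₃ + 2f₄ + 2f₅ + 2f₆ + f₇] = 0.142857·(47.428571) = 6.7755.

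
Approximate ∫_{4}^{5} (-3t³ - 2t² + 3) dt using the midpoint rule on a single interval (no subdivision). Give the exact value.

M = (b−a)·f(4.5) = 1·(-310.875) = -310.875.

-310.875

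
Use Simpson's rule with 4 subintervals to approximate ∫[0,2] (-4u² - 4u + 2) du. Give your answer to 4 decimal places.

h = (2 − 0)/4 = 0.5.
Nodes u₀,…,u₄ = 0, 0.5, 1, 1.5, 2.
f(u) = -4u² - 4u + 2: f₀=2, f₁=-1, f₂=-6, f₃=-13, f₄=-22.
(h/3)·[f₀ + 4f₁ + 2f₂ + 4f₃ + f₄] = 0.166667·(-88) = -14.6667.

-14.6667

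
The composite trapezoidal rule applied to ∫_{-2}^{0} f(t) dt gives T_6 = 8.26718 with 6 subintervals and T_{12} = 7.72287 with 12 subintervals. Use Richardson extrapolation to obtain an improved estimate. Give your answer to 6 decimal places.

7.541433

R = (4·T_{12} − T_6) / 3 = (4·7.72287 − 8.26718)/3 = (22.62430)/3 = 7.541433.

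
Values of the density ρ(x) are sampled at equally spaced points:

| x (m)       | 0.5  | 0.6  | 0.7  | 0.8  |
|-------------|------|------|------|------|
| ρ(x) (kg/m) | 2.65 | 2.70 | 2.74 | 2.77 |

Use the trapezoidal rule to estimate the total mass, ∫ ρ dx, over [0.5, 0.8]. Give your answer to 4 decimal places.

0.8150

h = 0.1, n = 3.
(h/2)·[y₀ + 2y₁ + 2y₂ + y₃] = 0.05·(16.30) = 0.8150.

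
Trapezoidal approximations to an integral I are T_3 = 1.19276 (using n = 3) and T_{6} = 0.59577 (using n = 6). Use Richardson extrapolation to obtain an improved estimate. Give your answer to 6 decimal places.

0.396773

R = (4·T_{6} − T_3) / 3 = (4·0.59577 − 1.19276)/3 = (1.19032)/3 = 0.396773.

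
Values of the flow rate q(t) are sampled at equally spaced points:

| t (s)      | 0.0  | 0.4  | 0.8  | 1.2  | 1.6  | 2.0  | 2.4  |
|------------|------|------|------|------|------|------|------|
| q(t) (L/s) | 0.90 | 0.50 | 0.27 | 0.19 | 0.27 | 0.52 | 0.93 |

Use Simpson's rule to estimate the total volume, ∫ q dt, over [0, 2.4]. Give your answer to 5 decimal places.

h = 0.4, n = 6.
(h/3)·[y₀ + 4y₁ + 2y₂ + 4y₃ + 2y₄ + 4y₅ + y₆] = 0.133333·(7.75) = 1.03333.

1.03333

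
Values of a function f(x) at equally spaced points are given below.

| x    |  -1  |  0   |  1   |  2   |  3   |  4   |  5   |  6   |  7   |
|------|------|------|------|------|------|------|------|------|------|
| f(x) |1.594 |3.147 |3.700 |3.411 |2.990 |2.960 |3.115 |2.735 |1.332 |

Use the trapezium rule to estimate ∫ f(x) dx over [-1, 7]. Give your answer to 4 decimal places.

h = 1, n = 8.
(h/2)·[y₀ + 2y₁ + 2y₂ + 2y₃ + 2y₄ + 2y₅ + 2y₆ + 2y₇ + y₈] = 0.5·(47.042) = 23.5210.

23.5210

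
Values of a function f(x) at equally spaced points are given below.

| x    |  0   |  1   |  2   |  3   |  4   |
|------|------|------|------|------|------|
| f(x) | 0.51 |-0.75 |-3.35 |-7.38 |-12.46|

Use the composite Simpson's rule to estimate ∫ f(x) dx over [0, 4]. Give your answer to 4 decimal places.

-17.0567

h = 1, n = 4.
(h/3)·[y₀ + 4y₁ + 2y₂ + 4y₃ + y₄] = 0.333333·(-51.17) = -17.0567.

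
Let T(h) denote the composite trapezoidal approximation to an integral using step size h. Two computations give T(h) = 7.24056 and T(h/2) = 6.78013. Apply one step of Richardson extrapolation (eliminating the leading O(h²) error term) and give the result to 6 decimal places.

6.626653

R = (4·T(h/2) − T(h)) / 3 = (4·6.78013 − 7.24056)/3 = (19.87996)/3 = 6.626653.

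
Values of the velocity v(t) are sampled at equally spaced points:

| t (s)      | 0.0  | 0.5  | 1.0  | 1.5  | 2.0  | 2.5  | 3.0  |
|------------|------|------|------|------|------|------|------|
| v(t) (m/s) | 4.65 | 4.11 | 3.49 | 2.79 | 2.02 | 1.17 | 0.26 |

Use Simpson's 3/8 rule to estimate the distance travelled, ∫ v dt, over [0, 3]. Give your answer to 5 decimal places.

8.03625

h = 0.5, n = 6.
(3h/8)·[y₀ + 3y₁ + 3y₂ + 2y₃ + 3y₄ + 3y₅ + y₆] = 0.1875·(42.86) = 8.03625.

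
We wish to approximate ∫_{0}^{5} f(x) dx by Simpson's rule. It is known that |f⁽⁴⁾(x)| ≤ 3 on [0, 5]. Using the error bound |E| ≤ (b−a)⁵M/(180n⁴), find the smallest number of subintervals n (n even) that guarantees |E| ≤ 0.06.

Need 9375/(180n⁴) ≤ 0.06.
n⁴ ≥ 9375/(180·0.06) = 868.056 ⇒ n ≥ 5.4280, so the smallest even n is 6. (n must be even for Simpson's rule.)

6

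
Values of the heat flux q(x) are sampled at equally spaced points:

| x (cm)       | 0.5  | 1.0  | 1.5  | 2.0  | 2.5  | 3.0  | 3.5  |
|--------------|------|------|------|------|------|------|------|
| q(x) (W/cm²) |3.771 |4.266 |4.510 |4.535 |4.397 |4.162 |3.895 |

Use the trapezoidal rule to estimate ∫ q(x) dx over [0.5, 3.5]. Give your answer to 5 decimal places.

12.85150

h = 0.5, n = 6.
(h/2)·[y₀ + 2y₁ + 2y₂ + 2y₃ + 2y₄ + 2y₅ + y₆] = 0.25·(51.406) = 12.85150.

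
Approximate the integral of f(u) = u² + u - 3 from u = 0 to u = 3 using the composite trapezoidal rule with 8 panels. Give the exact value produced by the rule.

4.5703125

h = (3 − 0)/8 = 0.375.
Nodes u₀,…,u₈ = 0, 0.375, 0.75, 1.125, 1.5, 1.875, 2.25, 2.625, 3.
f(u) = u² + u - 3: f₀=-3, f₁=-2.484375, f₂=-1.6875, f₃=-0.609375, f₄=0.75, f₅=2.390625, f₆=4.3125, f₇=6.515625, f₈=9.
(h/2)·[f₀ + 2f₁ + 2f₂ + 2f₃ + 2f₄ + 2f₅ + 2f₆ + 2f₇ + f₈] = 0.1875·(24.375) = 4.5703125.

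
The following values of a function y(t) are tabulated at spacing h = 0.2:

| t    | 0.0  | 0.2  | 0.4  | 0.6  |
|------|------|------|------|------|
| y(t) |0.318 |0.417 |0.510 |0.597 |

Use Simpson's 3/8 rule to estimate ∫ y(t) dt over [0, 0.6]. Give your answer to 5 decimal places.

h = 0.2, n = 3.
(3h/8)·[y₀ + 3y₁ + 3y₂ + y₃] = 0.075·(3.696) = 0.27720.

0.27720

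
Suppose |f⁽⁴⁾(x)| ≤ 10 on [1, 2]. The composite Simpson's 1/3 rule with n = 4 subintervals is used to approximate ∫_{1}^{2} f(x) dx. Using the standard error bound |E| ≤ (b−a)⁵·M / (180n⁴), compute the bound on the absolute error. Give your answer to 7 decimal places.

|E| ≤ (1)⁵·10 / (180·4⁴) = 10/46080 = 0.0002170.

0.0002170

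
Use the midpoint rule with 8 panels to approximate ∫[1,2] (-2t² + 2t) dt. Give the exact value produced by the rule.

-1.6640625

h = (2 − 1)/8 = 0.125.
Midpoints m₁,…,m₈ = 1.0625, 1.1875, 1.3125, 1.4375, 1.5625, 1.6875, 1.8125, 1.9375.
f(m₁)=-0.1328125, f(m₂)=-0.4453125, f(m₃)=-0.8203125, f(m₄)=-1.2578125, f(m₅)=-1.7578125, f(m₆)=-2.3203125, f(m₇)=-2.9453125, f(m₈)=-3.6328125.
h·[f(m₁) + f(m₂) + f(m₃) + f(m₄) + f(m₅) + f(m₆) + f(m₇) + f(m₈)] = 0.125·(-13.3125) = -1.6640625.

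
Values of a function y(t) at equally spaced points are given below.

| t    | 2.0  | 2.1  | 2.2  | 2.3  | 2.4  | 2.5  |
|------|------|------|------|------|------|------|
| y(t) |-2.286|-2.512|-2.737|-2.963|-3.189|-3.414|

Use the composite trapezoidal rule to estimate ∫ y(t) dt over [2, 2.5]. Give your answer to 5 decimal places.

h = 0.1, n = 5.
(h/2)·[y₀ + 2y₁ + 2y₂ + 2y₃ + 2y₄ + y₅] = 0.05·(-28.502) = -1.42510.

-1.42510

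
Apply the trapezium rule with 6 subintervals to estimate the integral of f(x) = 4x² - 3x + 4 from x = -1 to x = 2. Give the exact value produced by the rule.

20

h = (2 − (-1))/6 = 0.5.
Nodes x₀,…,x₆ = -1, -0.5, 0, 0.5, 1, 1.5, 2.
f(x) = 4x² - 3x + 4: f₀=11, f₁=6.5, f₂=4, f₃=3.5, f₄=5, f₅=8.5, f₆=14.
(h/2)·[f₀ + 2f₁ + 2f₂ + 2f₃ + 2f₄ + 2f₅ + f₆] = 0.25·(80) = 20.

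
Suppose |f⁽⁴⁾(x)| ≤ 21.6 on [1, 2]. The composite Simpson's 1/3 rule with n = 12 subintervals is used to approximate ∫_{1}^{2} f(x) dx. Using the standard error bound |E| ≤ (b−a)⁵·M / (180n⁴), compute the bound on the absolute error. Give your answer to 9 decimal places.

|E| ≤ (1)⁵·21.6 / (180·12⁴) = 21.6/3732480 = 0.000005787.

0.000005787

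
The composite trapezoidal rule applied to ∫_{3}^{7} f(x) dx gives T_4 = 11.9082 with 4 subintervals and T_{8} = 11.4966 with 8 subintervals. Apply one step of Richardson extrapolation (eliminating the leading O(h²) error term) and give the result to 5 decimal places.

R = (4·T_{8} − T_4) / 3 = (4·11.4966 − 11.9082)/3 = (34.0782)/3 = 11.35940.

11.35940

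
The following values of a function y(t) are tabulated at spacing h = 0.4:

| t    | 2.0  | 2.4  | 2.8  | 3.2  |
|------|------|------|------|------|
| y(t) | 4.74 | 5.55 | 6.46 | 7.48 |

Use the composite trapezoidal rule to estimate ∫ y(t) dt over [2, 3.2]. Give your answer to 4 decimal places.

h = 0.4, n = 3.
(h/2)·[y₀ + 2y₁ + 2y₂ + y₃] = 0.2·(36.24) = 7.2480.

7.2480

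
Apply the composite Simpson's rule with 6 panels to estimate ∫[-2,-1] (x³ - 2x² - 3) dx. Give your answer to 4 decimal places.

h = (-1 − (-2))/6 = 0.166667.
Nodes x₀,…,x₆ = -2, -1.833333, -1.666667, -1.5, -1.333333, -1.166667, -1.
f(x) = x³ - 2x² - 3: f₀=-19, f₁=-15.884259, f₂=-13.185185, f₃=-10.875, f₄=-8.925926, f₅=-7.310185, f₆=-6.
(h/3)·[f₀ + 4f₁ + 2f₂ + 4f₃ + 2f₄ + 4f₅ + f₆] = 0.055556·(-205.5) = -11.4167.

-11.4167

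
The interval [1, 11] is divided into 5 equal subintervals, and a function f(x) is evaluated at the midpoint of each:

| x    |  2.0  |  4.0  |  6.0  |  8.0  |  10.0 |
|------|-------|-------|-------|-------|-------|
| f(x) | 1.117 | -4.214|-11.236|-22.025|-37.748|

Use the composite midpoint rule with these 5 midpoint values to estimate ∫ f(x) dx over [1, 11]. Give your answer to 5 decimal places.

h = 2, n = 5.
h·[y(m₁) + y(m₂) + y(m₃) + y(m₄) + y(m₅)] = 2·(-74.106) = -148.21200.

-148.21200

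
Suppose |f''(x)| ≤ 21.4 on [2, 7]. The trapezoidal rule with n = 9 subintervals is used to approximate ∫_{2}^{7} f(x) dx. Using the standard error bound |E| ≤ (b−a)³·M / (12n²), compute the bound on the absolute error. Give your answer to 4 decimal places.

2.7521

|E| ≤ (5)³·21.4 / (12·9²) = 2675/972 = 2.7521.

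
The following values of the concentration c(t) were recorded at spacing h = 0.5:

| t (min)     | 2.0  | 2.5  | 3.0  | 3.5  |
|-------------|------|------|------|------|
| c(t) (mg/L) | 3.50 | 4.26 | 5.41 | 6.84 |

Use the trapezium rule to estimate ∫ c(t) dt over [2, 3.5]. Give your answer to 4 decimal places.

h = 0.5, n = 3.
(h/2)·[y₀ + 2y₁ + 2y₂ + y₃] = 0.25·(29.68) = 7.4200.

7.4200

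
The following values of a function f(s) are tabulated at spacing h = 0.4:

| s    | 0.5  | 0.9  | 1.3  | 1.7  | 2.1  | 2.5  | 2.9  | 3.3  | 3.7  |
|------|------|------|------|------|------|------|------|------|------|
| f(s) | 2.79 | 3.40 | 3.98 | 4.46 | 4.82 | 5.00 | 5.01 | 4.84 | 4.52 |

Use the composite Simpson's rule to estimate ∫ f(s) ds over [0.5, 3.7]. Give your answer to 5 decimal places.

h = 0.4, n = 8.
(h/3)·[y₀ + 4y₁ + 2y₂ + 4y₃ + 2y₄ + 4y₅ + 2y₆ + 4y₇ + y₈] = 0.133333·(105.73) = 14.09733.

14.09733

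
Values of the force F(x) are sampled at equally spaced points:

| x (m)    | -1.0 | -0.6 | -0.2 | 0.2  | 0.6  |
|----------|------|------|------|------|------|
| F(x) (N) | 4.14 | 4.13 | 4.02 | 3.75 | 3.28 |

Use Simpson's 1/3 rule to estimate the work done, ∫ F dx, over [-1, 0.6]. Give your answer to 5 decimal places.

h = 0.4, n = 4.
(h/3)·[y₀ + 4y₁ + 2y₂ + 4y₃ + y₄] = 0.133333·(46.98) = 6.26400.

6.26400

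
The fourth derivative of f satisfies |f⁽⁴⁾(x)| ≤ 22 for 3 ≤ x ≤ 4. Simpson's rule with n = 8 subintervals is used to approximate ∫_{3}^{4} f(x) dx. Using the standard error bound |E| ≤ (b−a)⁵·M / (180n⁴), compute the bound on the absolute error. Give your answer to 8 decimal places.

|E| ≤ (1)⁵·22 / (180·8⁴) = 22/737280 = 0.00002984.

0.00002984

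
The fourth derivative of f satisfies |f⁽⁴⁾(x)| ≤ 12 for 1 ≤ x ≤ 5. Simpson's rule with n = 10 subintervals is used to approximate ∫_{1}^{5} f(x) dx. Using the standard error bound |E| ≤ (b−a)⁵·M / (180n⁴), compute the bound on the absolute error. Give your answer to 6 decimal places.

|E| ≤ (4)⁵·12 / (180·10⁴) = 12288/1800000 = 0.006827.

0.006827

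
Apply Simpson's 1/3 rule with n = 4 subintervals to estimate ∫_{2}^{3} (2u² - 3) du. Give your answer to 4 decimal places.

h = (3 − 2)/4 = 0.25.
Nodes u₀,…,u₄ = 2, 2.25, 2.5, 2.75, 3.
f(u) = 2u² - 3: f₀=5, f₁=7.125, f₂=9.5, f₃=12.125, f₄=15.
(h/3)·[f₀ + 4f₁ + 2f₂ + 4f₃ + f₄] = 0.083333·(116) = 9.6667.

9.6667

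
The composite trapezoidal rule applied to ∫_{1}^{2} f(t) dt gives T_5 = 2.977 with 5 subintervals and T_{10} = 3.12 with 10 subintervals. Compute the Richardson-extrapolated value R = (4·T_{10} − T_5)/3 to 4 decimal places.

3.1677

R = (4·T_{10} − T_5) / 3 = (4·3.12 − 2.977)/3 = (9.503)/3 = 3.1677.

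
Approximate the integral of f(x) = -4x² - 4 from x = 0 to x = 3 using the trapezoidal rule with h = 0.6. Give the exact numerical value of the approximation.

h = (3 − 0)/5 = 0.6.
Nodes x₀,…,x₅ = 0, 0.6, 1.2, 1.8, 2.4, 3.
f(x) = -4x² - 4: f₀=-4, f₁=-5.44, f₂=-9.76, f₃=-16.96, f₄=-27.04, f₅=-40.
(h/2)·[f₀ + 2f₁ + 2f₂ + 2f₃ + 2f₄ + f₅] = 0.3·(-162.4) = -48.72.

-48.72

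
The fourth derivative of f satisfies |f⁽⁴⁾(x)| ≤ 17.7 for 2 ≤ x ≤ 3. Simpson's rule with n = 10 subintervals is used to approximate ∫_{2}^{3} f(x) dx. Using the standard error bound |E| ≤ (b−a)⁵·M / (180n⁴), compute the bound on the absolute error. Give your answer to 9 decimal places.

|E| ≤ (1)⁵·17.7 / (180·10⁴) = 17.7/1800000 = 0.000009833.

0.000009833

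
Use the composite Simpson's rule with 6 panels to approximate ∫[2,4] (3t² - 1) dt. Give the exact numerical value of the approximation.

54

h = (4 − 2)/6 = 0.333333.
Nodes t₀,…,t₆ = 2, 2.333333, 2.666667, 3, 3.333333, 3.666667, 4.
f(t) = 3t² - 1: f₀=11, f₁=15.333333, f₂=20.333333, f₃=26, f₄=32.333333, f₅=39.333333, f₆=47.
(h/3)·[f₀ + 4f₁ + 2f₂ + 4f₃ + 2f₄ + 4f₅ + f₆] = 0.111111·(486) = 54.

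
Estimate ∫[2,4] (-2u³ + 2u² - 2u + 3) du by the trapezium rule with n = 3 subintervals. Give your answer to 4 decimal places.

h = (4 − 2)/3 = 0.666667.
Nodes u₀,…,u₃ = 2, 2.666667, 3.333333, 4.
f(u) = -2u³ + 2u² - 2u + 3: f₀=-9, f₁=-26.037037, f₂=-55.518519, f₃=-101.
(h/2)·[f₀ + 2f₁ + 2f₂ + f₃] = 0.333333·(-273.111111) = -91.0370.

-91.0370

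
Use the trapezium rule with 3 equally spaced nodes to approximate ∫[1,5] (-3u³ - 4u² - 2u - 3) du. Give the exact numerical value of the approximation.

-752

h = (5 − 1)/2 = 2.
Nodes u₀,…,u₂ = 1, 3, 5.
f(u) = -3u³ - 4u² - 2u - 3: f₀=-12, f₁=-126, f₂=-488.
(h/2)·[f₀ + 2f₁ + f₂] = 1·(-752) = -752.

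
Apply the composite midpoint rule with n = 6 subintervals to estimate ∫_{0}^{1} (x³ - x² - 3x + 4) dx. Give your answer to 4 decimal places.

2.4155

h = (1 − 0)/6 = 0.166667.
Midpoints m₁,…,m₆ = 0.083333, 0.25, 0.416667, 0.583333, 0.75, 0.916667.
f(m₁)=3.743634, f(m₂)=3.203125, f(m₃)=2.648727, f(m₄)=2.108218, f(m₅)=1.609375, f(m₆)=1.179977.
h·[f(m₁) + f(m₂) + f(m₃) + f(m₄) + f(m₅) + f(m₆)] = 0.166667·(14.493056) = 2.4155.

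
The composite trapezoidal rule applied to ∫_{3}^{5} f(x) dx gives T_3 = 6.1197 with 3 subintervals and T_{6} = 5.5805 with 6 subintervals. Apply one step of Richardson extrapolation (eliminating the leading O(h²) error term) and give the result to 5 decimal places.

5.40077

R = (4·T_{6} − T_3) / 3 = (4·5.5805 − 6.1197)/3 = (16.2023)/3 = 5.40077.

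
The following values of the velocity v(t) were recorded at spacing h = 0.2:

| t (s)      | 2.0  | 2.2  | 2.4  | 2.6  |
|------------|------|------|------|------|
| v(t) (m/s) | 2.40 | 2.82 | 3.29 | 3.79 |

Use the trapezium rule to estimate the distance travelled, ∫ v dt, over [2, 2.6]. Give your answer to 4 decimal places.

1.8410

h = 0.2, n = 3.
(h/2)·[y₀ + 2y₁ + 2y₂ + y₃] = 0.1·(18.41) = 1.8410.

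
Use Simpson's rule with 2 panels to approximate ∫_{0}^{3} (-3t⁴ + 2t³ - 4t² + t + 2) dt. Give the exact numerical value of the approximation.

-136.875

h = (3 − 0)/2 = 1.5.
Nodes t₀,…,t₂ = 0, 1.5, 3.
f(t) = -3t⁴ + 2t³ - 4t² + t + 2: f₀=2, f₁=-13.9375, f₂=-220.
(h/3)·[f₀ + 4f₁ + f₂] = 0.5·(-273.75) = -136.875.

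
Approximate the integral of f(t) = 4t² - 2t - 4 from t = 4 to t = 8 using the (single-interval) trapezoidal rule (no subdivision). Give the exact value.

576

T = (b−a)/2 · [f(4) + f(8)] = 2·[52 + 236] = 576.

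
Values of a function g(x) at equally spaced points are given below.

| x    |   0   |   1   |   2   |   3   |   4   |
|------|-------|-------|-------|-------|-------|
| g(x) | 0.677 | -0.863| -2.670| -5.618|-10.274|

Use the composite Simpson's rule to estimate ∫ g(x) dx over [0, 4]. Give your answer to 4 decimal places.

-13.6203

h = 1, n = 4.
(h/3)·[y₀ + 4y₁ + 2y₂ + 4y₃ + y₄] = 0.333333·(-40.861) = -13.6203.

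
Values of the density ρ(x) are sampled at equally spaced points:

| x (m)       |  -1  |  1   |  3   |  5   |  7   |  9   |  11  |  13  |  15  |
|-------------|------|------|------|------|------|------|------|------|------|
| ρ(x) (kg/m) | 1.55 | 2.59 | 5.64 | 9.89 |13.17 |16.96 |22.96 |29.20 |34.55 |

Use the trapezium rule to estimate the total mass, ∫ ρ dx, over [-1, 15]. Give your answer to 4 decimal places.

236.9200

h = 2, n = 8.
(h/2)·[y₀ + 2y₁ + 2y₂ + 2y₃ + 2y₄ + 2y₅ + 2y₆ + 2y₇ + y₈] = 1·(236.92) = 236.9200.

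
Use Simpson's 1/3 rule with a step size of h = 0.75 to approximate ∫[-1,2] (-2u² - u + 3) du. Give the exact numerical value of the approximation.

1.5

h = (2 − (-1))/4 = 0.75.
Nodes u₀,…,u₄ = -1, -0.25, 0.5, 1.25, 2.
f(u) = -2u² - u + 3: f₀=2, f₁=3.125, f₂=2, f₃=-1.375, f₄=-7.
(h/3)·[f₀ + 4f₁ + 2f₂ + 4f₃ + f₄] = 0.25·(6) = 1.5.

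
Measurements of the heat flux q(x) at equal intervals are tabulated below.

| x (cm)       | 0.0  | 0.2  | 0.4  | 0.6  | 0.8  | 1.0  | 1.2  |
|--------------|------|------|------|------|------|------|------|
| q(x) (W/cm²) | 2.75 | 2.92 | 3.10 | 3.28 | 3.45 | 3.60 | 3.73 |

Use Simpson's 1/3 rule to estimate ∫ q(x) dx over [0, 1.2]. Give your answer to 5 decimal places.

3.91867

h = 0.2, n = 6.
(h/3)·[y₀ + 4y₁ + 2y₂ + 4y₃ + 2y₄ + 4y₅ + y₆] = 0.066667·(58.78) = 3.91867.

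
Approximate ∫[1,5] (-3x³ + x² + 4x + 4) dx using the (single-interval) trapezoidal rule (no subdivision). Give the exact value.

T = (b−a)/2 · [f(1) + f(5)] = 2·[6 + (-326)] = -640.

-640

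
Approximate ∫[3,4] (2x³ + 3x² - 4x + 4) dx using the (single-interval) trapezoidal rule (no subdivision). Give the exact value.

T = (b−a)/2 · [f(3) + f(4)] = 0.5·[73 + 164] = 118.5.

118.5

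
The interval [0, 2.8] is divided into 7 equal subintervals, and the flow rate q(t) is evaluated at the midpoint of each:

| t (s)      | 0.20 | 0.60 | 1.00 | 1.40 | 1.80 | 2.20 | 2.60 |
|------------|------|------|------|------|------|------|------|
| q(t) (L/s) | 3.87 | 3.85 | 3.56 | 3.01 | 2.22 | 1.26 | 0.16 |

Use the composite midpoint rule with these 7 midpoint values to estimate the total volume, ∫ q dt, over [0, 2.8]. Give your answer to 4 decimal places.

7.1720

h = 0.4, n = 7.
h·[y(m₁) + y(m₂) + y(m₃) + y(m₄) + y(m₅) + y(m₆) + y(m₇)] = 0.4·(17.93) = 7.1720.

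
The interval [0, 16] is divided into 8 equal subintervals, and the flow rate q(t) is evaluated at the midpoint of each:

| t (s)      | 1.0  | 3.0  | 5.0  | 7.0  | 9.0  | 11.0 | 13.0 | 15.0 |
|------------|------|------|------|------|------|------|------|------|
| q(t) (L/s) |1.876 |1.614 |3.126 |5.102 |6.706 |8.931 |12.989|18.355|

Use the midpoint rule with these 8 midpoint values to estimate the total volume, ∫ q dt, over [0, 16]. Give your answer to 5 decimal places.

117.39800

h = 2, n = 8.
h·[y(m₁) + y(m₂) + y(m₃) + y(m₄) + y(m₅) + y(m₆) + y(m₇) + y(m₈)] = 2·(58.699) = 117.39800.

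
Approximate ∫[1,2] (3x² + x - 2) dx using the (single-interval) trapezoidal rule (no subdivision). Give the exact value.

7

T = (b−a)/2 · [f(1) + f(2)] = 0.5·[2 + 12] = 7.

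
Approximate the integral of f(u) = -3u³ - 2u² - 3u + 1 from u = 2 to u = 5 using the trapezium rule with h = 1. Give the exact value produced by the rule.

-580

h = (5 − 2)/3 = 1.
Nodes u₀,…,u₃ = 2, 3, 4, 5.
f(u) = -3u³ - 2u² - 3u + 1: f₀=-37, f₁=-107, f₂=-235, f₃=-439.
(h/2)·[f₀ + 2f₁ + 2f₂ + f₃] = 0.5·(-1160) = -580.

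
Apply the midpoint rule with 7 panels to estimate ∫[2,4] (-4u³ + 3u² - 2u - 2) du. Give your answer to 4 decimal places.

h = (4 − 2)/7 = 0.285714.
Midpoints m₁,…,m₇ = 2.142857, 2.428571, 2.714286, 3, 3.285714, 3.571429, 3.857143.
f(m₁)=-31.868805, f(m₂)=-46.457726, f(m₃)=-65.314869, f(m₄)=-89, f(m₅)=-118.072886, f(m₆)=-153.093294, f(m₇)=-194.620991.
h·[f(m₁) + f(m₂) + f(m₃) + f(m₄) + f(m₅) + f(m₆) + f(m₇)] = 0.285714·(-698.428571) = -199.5510.

-199.5510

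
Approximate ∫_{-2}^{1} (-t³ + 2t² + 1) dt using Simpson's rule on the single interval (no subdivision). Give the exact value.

12.75

S = (b−a)/6 · [f(-2) + 4f(-0.5) + f(1)] = 0.5·[17 + 4·1.625 + 2] = 12.75.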